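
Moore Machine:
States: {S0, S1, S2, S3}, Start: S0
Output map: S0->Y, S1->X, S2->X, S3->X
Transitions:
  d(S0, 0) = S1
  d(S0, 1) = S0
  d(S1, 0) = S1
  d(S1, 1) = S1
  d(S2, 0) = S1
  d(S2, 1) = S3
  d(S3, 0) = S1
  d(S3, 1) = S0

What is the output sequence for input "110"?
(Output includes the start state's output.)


Start: S0 (output Y)
  --1--> S0 (output Y)
  --1--> S0 (output Y)
  --0--> S1 (output X)

"YYYX"


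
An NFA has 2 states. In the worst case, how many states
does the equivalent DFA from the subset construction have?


Subset construction: one DFA state per subset of NFA states.
2^2 = 4

4


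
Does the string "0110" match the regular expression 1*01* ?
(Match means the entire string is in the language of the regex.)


|string| = 4; first = '0'; last = '0'

No, "0110" does not match 1*01*


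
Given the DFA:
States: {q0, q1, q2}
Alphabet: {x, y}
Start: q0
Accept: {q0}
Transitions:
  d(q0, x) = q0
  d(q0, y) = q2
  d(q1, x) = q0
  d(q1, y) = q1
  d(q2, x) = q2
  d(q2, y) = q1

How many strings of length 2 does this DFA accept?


Enumerating all length-2 strings:
  "xx" -> q0 [accept]
  "xy" -> q2 [reject]
  "yx" -> q2 [reject]
  "yy" -> q1 [reject]

1 out of 4


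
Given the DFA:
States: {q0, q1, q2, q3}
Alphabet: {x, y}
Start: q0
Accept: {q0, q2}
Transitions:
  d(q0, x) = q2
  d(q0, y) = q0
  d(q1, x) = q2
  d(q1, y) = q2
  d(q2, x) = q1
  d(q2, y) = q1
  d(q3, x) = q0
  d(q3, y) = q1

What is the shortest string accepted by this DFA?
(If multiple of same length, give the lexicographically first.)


BFS by string length (lex-first path to each state shown):
  len 0: q0<-""
Found accept state at length 0.

"" (empty string)


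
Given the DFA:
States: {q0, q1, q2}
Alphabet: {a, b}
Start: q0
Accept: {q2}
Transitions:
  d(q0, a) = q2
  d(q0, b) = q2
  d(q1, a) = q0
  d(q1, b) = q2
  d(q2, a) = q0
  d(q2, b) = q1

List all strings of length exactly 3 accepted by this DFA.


All strings of length 3: 8 total
Accepted: 6

"aaa", "aab", "abb", "baa", "bab", "bbb"


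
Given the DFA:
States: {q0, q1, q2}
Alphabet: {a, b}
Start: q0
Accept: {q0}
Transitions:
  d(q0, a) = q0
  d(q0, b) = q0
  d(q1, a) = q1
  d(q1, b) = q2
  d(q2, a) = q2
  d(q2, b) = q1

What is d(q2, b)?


Looking up transition d(q2, b)

q1


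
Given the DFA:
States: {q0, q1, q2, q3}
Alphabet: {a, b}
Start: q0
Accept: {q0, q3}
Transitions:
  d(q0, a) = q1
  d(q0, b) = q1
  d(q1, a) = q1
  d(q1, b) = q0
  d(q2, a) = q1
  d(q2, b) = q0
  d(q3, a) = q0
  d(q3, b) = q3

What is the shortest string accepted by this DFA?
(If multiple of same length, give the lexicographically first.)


BFS by string length (lex-first path to each state shown):
  len 0: q0<-""
Found accept state at length 0.

"" (empty string)


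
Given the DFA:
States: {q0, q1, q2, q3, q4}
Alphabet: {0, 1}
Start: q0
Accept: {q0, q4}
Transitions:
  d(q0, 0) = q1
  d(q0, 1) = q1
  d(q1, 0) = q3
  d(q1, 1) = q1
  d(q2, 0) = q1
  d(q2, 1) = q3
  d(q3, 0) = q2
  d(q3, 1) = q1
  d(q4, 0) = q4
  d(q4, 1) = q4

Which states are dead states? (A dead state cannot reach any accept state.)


Forward reachability from each state:
  q0 -> reaches accept state q0 (live)
  q1 -> reaches {q1, q2, q3}, no accept state (dead)
  q2 -> reaches {q1, q2, q3}, no accept state (dead)
  q3 -> reaches {q1, q2, q3}, no accept state (dead)
  q4 -> reaches accept state q4 (live)

{q1, q2, q3}


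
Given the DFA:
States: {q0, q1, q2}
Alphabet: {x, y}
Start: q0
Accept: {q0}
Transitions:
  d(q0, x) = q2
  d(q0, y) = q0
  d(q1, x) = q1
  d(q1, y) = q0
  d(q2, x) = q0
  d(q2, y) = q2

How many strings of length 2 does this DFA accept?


Enumerating all length-2 strings:
  "xx" -> q0 [accept]
  "xy" -> q2 [reject]
  "yx" -> q2 [reject]
  "yy" -> q0 [accept]

2 out of 4


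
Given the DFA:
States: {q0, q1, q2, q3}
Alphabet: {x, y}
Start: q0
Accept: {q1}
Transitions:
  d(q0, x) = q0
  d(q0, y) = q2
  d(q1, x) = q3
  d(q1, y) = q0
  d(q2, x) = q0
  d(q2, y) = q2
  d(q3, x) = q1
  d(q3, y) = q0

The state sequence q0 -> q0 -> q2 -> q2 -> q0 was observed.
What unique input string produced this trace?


Trace back each transition to find the symbol:
  q0 --[x]--> q0
  q0 --[y]--> q2
  q2 --[y]--> q2
  q2 --[x]--> q0

"xyyx"


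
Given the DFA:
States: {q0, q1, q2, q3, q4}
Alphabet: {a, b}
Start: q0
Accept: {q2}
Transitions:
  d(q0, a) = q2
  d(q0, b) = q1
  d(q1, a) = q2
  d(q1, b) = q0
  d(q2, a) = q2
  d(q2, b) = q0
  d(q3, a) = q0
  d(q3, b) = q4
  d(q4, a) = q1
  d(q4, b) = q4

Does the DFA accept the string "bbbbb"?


Trace: q0 -> q1 -> q0 -> q1 -> q0 -> q1
Final state: q1
Accept states: {q2}

No, rejected (final state q1 is not an accept state)


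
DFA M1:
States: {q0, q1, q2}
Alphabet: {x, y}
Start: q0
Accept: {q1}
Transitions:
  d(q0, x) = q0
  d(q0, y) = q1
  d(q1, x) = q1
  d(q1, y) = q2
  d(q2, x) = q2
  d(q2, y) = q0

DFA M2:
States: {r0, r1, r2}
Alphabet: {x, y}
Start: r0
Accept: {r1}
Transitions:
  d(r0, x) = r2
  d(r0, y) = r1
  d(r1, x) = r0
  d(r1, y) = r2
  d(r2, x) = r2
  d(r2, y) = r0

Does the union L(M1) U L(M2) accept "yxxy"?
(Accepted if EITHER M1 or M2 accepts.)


M1: final=q2 accepted=False
M2: final=r0 accepted=False

No, union rejects (neither accepts)


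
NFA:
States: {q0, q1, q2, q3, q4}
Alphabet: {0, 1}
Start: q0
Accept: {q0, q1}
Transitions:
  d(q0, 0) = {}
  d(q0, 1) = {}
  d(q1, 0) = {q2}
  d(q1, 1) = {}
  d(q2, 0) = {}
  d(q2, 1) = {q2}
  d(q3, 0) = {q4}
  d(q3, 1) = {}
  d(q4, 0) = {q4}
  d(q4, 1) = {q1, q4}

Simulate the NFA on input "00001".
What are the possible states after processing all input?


Start: {q0}
  --0--> {}
  --0--> {}
  --0--> {}
  --0--> {}
  --1--> {}

{} (empty set, no valid transitions)


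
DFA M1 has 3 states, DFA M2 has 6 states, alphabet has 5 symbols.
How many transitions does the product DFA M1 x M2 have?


Product DFA has 3 * 6 = 18 states.
Each has 5 transitions: 18 * 5 = 90

90


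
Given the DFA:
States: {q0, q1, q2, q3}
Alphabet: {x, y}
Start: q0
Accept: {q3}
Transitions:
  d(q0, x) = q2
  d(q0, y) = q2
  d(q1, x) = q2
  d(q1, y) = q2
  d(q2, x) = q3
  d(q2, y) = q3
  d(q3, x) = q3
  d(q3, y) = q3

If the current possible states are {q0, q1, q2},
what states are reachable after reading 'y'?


Apply transition on 'y' from each current state:
  d(q0, y) = q2
  d(q1, y) = q2
  d(q2, y) = q3

{q2, q3}


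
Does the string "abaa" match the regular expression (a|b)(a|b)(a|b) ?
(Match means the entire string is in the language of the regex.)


|string| = 4; first = 'a'; last = 'a'

No, "abaa" does not match (a|b)(a|b)(a|b)


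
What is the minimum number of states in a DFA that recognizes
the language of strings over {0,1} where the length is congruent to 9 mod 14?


States track (length) mod 14.
Need 14 states: one per remainder 0..13; accept = remainder 9.

14


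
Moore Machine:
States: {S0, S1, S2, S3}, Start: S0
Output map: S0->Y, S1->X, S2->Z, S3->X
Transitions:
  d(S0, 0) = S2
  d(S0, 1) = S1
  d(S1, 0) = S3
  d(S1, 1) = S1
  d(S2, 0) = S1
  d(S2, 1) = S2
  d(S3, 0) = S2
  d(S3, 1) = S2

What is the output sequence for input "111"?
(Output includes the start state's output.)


Start: S0 (output Y)
  --1--> S1 (output X)
  --1--> S1 (output X)
  --1--> S1 (output X)

"YXXX"


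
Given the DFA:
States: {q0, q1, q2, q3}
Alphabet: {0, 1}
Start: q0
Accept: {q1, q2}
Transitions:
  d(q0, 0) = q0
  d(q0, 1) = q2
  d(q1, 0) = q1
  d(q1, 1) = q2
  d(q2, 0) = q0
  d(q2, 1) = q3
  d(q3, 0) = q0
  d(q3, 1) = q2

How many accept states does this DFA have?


Accept states listed: {q1, q2}
Counting: q1(1) q2(2)

2


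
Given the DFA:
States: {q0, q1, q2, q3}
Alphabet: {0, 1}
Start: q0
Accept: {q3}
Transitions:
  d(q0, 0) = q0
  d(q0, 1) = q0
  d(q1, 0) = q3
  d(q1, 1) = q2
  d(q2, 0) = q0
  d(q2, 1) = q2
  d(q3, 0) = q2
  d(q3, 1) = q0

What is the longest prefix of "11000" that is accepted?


Run the DFA, marking each prefix where the state is accepting:
  "" -> q0 [reject]
  "1" -> q0 [reject]
  "11" -> q0 [reject]
  "110" -> q0 [reject]
  "1100" -> q0 [reject]
  "11000" -> q0 [reject]

No prefix is accepted


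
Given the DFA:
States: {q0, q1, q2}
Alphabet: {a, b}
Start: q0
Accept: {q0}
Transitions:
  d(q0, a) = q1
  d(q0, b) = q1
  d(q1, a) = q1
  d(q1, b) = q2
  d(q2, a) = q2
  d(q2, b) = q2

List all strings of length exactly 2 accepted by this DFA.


All strings of length 2: 4 total
Accepted: 0

None


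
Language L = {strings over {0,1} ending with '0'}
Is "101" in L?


last symbol = '1'

No, "101" is not in L


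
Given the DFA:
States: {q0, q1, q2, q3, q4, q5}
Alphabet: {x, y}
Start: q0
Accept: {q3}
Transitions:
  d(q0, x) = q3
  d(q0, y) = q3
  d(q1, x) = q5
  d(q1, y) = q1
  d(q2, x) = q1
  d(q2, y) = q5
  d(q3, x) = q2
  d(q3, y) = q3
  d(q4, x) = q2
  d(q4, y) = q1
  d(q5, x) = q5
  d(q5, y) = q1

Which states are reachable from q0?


BFS from q0:
  layer 0: {q0}
  layer 1: {q3}
  layer 2: {q2}
  layer 3: {q1, q5}

{q0, q1, q2, q3, q5}


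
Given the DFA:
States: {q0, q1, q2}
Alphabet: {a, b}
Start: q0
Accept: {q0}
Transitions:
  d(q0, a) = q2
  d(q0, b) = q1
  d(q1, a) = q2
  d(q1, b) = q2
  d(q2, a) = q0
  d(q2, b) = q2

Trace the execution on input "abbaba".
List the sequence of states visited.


Input: abbaba
d(q0, a) = q2
d(q2, b) = q2
d(q2, b) = q2
d(q2, a) = q0
d(q0, b) = q1
d(q1, a) = q2


q0 -> q2 -> q2 -> q2 -> q0 -> q1 -> q2


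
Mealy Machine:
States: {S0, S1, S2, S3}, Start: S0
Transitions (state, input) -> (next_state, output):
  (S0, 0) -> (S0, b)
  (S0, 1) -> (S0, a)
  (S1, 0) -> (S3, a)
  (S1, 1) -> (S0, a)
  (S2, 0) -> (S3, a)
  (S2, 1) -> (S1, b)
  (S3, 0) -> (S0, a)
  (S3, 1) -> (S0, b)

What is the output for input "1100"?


Step-by-step:
  (S0, 1) -> (S0, a)
  (S0, 1) -> (S0, a)
  (S0, 0) -> (S0, b)
  (S0, 0) -> (S0, b)

"aabb"


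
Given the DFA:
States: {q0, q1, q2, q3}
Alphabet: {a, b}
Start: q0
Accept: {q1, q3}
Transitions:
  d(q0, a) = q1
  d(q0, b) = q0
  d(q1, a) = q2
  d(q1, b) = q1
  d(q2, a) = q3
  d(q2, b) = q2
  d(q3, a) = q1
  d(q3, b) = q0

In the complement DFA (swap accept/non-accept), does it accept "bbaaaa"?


Trace: q0 -> q0 -> q0 -> q1 -> q2 -> q3 -> q1
Final: q1
Original accept: {q1, q3}
Complement: q1 is in original accept

No, complement rejects (original accepts)


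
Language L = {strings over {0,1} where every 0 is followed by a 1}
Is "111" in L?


'00' present: False; ends with '0': False

Yes, "111" is in L


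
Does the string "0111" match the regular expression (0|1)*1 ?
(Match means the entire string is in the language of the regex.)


|string| = 4; first = '0'; last = '1'

Yes, "0111" matches (0|1)*1


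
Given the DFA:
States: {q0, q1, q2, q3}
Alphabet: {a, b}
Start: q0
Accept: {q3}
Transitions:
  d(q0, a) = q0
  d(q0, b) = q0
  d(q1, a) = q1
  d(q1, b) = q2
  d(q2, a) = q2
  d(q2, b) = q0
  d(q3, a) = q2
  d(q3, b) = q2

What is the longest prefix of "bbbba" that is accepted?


Run the DFA, marking each prefix where the state is accepting:
  "" -> q0 [reject]
  "b" -> q0 [reject]
  "bb" -> q0 [reject]
  "bbb" -> q0 [reject]
  "bbbb" -> q0 [reject]
  "bbbba" -> q0 [reject]

No prefix is accepted


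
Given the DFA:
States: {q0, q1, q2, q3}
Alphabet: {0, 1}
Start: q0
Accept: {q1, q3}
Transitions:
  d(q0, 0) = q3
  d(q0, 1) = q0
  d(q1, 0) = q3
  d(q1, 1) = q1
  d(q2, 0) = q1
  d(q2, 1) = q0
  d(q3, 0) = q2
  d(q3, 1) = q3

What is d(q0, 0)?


Looking up transition d(q0, 0)

q3


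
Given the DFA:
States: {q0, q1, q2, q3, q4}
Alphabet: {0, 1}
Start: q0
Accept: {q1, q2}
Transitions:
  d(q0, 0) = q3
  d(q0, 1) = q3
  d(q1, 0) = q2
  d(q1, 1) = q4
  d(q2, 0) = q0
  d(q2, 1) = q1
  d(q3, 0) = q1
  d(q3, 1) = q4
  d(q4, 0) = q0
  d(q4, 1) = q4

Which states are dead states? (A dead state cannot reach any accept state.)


Forward reachability from each state:
  q0 -> reaches accept state q1 (live)
  q1 -> reaches accept state q1 (live)
  q2 -> reaches accept state q1 (live)
  q3 -> reaches accept state q1 (live)
  q4 -> reaches accept state q1 (live)

None (all states can reach an accept state)


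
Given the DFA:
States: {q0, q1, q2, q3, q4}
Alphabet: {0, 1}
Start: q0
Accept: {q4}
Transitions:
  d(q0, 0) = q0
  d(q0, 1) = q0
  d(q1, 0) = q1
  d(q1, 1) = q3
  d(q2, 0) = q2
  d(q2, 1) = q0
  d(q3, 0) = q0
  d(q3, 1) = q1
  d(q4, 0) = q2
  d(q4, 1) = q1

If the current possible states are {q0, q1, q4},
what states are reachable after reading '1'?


Apply transition on '1' from each current state:
  d(q0, 1) = q0
  d(q1, 1) = q3
  d(q4, 1) = q1

{q0, q1, q3}


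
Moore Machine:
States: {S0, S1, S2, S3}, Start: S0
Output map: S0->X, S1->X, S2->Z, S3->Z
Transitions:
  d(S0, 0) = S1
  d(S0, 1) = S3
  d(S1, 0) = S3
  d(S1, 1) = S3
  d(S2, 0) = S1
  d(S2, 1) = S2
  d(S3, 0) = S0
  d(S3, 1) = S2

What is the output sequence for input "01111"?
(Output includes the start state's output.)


Start: S0 (output X)
  --0--> S1 (output X)
  --1--> S3 (output Z)
  --1--> S2 (output Z)
  --1--> S2 (output Z)
  --1--> S2 (output Z)

"XXZZZZ"


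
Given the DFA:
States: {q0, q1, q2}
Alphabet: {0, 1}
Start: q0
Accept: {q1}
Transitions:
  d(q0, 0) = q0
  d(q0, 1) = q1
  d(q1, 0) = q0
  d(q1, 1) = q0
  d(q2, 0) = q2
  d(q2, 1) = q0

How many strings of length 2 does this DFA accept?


Enumerating all length-2 strings:
  "00" -> q0 [reject]
  "01" -> q1 [accept]
  "10" -> q0 [reject]
  "11" -> q0 [reject]

1 out of 4


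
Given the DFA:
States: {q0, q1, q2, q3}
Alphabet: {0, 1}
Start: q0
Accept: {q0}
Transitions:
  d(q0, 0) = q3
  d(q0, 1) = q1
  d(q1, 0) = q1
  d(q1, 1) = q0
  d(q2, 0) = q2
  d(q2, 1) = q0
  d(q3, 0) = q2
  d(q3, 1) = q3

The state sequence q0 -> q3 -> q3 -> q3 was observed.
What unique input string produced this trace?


Trace back each transition to find the symbol:
  q0 --[0]--> q3
  q3 --[1]--> q3
  q3 --[1]--> q3

"011"


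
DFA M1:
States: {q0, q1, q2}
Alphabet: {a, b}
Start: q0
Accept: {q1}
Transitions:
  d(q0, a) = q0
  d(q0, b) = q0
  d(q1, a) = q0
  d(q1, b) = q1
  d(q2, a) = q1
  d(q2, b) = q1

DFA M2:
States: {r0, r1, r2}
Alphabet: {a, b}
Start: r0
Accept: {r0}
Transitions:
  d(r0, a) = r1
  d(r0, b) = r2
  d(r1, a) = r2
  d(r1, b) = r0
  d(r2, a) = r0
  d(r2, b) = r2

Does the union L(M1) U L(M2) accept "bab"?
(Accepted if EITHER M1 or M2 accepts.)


M1: final=q0 accepted=False
M2: final=r2 accepted=False

No, union rejects (neither accepts)


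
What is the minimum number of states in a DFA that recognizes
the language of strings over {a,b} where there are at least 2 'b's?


States: count = 0, 1, ..., 1, and a final '>= 2' state.
Total: 2 + 1 = 3. Accept = '>= 2' state.

3


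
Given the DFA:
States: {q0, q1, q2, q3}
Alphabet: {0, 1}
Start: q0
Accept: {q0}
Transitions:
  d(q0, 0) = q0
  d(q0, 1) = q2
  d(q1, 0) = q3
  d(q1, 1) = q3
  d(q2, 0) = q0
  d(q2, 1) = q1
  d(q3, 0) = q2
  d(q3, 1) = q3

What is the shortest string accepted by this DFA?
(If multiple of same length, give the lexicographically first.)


BFS by string length (lex-first path to each state shown):
  len 0: q0<-""
Found accept state at length 0.

"" (empty string)


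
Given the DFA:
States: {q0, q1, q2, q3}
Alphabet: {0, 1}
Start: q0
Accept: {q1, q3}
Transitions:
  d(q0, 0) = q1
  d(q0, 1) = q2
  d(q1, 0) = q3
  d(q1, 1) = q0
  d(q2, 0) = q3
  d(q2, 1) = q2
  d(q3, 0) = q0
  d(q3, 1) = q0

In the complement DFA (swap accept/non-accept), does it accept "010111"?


Trace: q0 -> q1 -> q0 -> q1 -> q0 -> q2 -> q2
Final: q2
Original accept: {q1, q3}
Complement: q2 is not in original accept

Yes, complement accepts (original rejects)


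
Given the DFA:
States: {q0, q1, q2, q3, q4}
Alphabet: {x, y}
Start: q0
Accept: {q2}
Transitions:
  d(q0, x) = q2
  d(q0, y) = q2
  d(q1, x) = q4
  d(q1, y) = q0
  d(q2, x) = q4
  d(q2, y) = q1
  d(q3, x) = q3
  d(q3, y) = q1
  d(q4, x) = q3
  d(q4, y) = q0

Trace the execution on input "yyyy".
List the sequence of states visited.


Input: yyyy
d(q0, y) = q2
d(q2, y) = q1
d(q1, y) = q0
d(q0, y) = q2


q0 -> q2 -> q1 -> q0 -> q2


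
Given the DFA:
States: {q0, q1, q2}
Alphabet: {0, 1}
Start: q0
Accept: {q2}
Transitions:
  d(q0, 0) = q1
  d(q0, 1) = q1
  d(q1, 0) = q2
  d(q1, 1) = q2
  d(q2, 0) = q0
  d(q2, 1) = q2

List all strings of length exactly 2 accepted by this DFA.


All strings of length 2: 4 total
Accepted: 4

"00", "01", "10", "11"


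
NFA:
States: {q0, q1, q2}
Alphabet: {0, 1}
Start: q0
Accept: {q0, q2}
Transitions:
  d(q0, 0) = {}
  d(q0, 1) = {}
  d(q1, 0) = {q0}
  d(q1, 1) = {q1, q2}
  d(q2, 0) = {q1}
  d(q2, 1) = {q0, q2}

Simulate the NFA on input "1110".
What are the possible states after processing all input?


Start: {q0}
  --1--> {}
  --1--> {}
  --1--> {}
  --0--> {}

{} (empty set, no valid transitions)


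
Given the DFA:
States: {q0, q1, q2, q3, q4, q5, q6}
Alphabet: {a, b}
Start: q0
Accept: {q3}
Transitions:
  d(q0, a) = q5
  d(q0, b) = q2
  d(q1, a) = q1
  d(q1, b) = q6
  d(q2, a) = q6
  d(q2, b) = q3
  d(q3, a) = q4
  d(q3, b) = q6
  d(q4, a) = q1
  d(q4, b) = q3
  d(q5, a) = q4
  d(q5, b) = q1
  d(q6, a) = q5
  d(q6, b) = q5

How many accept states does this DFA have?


Accept states listed: {q3}
Counting: q3(1)

1


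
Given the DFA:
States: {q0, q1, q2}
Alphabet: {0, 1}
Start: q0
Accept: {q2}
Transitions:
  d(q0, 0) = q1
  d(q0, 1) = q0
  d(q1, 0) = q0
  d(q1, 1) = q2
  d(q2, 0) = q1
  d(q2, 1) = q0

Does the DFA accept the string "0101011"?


Trace: q0 -> q1 -> q2 -> q1 -> q2 -> q1 -> q2 -> q0
Final state: q0
Accept states: {q2}

No, rejected (final state q0 is not an accept state)


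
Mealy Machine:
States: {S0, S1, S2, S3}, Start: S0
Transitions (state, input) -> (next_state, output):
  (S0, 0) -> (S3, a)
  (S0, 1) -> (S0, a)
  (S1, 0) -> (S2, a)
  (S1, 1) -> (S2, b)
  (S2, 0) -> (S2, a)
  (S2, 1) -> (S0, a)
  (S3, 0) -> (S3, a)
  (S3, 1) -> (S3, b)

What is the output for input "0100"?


Step-by-step:
  (S0, 0) -> (S3, a)
  (S3, 1) -> (S3, b)
  (S3, 0) -> (S3, a)
  (S3, 0) -> (S3, a)

"abaa"


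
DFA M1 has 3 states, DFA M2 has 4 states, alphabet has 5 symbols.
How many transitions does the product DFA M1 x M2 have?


Product DFA has 3 * 4 = 12 states.
Each has 5 transitions: 12 * 5 = 60

60


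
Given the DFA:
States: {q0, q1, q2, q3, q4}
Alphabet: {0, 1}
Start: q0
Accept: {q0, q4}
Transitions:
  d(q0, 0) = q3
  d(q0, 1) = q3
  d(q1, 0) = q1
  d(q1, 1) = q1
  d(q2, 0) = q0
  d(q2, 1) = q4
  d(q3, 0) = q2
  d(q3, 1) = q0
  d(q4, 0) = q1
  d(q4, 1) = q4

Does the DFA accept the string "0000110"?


Trace: q0 -> q3 -> q2 -> q0 -> q3 -> q0 -> q3 -> q2
Final state: q2
Accept states: {q0, q4}

No, rejected (final state q2 is not an accept state)


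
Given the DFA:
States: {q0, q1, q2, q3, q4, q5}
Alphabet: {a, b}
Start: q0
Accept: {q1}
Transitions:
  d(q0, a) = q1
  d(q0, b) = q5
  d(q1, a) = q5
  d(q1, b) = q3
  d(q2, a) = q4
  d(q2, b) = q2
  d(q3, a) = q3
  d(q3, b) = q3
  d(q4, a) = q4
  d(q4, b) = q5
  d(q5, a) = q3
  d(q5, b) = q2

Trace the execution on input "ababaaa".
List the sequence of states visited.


Input: ababaaa
d(q0, a) = q1
d(q1, b) = q3
d(q3, a) = q3
d(q3, b) = q3
d(q3, a) = q3
d(q3, a) = q3
d(q3, a) = q3


q0 -> q1 -> q3 -> q3 -> q3 -> q3 -> q3 -> q3


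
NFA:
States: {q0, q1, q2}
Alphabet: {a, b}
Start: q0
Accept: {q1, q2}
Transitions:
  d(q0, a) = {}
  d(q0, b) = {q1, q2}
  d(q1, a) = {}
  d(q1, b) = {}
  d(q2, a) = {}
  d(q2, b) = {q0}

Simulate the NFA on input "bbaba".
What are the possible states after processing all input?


Start: {q0}
  --b--> {q1, q2}
  --b--> {q0}
  --a--> {}
  --b--> {}
  --a--> {}

{} (empty set, no valid transitions)


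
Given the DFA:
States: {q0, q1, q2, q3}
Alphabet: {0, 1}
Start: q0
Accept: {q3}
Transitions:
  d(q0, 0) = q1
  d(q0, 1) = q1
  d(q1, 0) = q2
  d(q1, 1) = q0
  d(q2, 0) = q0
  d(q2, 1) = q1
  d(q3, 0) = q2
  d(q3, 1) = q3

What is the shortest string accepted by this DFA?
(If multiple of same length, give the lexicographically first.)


BFS by string length (lex-first path to each state shown):
  len 0: q0<-""
  len 1: q1<-"0"
  len 2: q0<-"01", q2<-"00"
  len 3: q0<-"000", q1<-"001"
  len 4: q0<-"0011", q1<-"0000", q2<-"0010"
  len 5: q0<-"00001", q1<-"00101", q2<-"00000"
  len 6: q0<-"000000", q1<-"000001", q2<-"001010"
  len 7: q0<-"0000011", q1<-"0000000", q2<-"0000010"
  len 8: q0<-"00000001", q1<-"00000101", q2<-"00000000"

No string accepted (empty language)


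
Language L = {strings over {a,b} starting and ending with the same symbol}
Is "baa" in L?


first = 'b', last = 'a'

No, "baa" is not in L


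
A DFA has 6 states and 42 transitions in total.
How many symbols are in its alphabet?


Each state has exactly one transition per symbol.
|alphabet| = transitions / states = 42 / 6 = 7

7


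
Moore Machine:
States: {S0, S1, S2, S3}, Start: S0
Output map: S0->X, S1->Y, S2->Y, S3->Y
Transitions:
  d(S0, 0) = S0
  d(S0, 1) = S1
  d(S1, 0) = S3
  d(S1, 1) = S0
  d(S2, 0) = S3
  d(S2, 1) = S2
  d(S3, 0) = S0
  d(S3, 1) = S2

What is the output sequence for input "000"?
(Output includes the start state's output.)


Start: S0 (output X)
  --0--> S0 (output X)
  --0--> S0 (output X)
  --0--> S0 (output X)

"XXXX"


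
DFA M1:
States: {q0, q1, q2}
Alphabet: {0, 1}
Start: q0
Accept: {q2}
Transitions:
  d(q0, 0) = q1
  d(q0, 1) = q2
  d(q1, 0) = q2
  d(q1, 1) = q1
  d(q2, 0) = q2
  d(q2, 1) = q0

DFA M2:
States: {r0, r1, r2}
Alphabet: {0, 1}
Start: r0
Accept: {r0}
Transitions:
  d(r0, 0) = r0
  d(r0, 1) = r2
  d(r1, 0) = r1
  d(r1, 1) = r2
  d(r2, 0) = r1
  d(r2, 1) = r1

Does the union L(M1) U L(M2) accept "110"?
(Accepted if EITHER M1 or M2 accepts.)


M1: final=q1 accepted=False
M2: final=r1 accepted=False

No, union rejects (neither accepts)


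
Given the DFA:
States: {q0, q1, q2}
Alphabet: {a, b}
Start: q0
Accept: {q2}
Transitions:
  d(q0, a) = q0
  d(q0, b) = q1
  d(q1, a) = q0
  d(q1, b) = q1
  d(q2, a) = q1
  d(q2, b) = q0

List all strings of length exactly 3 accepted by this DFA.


All strings of length 3: 8 total
Accepted: 0

None


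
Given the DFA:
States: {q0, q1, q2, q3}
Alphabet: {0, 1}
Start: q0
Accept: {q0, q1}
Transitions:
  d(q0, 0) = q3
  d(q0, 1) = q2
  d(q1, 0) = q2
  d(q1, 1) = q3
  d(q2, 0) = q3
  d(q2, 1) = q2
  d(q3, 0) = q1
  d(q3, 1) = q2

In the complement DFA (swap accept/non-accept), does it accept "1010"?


Trace: q0 -> q2 -> q3 -> q2 -> q3
Final: q3
Original accept: {q0, q1}
Complement: q3 is not in original accept

Yes, complement accepts (original rejects)


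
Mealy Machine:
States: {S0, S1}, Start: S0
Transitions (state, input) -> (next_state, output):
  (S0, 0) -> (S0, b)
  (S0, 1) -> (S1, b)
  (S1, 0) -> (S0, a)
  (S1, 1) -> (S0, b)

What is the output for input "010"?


Step-by-step:
  (S0, 0) -> (S0, b)
  (S0, 1) -> (S1, b)
  (S1, 0) -> (S0, a)

"bba"


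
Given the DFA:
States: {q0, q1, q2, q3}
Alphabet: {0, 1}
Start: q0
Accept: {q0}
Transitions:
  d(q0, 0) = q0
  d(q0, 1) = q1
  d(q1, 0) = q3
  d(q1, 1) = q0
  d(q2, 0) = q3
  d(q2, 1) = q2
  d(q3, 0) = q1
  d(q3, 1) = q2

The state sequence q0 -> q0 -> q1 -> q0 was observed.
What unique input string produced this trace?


Trace back each transition to find the symbol:
  q0 --[0]--> q0
  q0 --[1]--> q1
  q1 --[1]--> q0

"011"


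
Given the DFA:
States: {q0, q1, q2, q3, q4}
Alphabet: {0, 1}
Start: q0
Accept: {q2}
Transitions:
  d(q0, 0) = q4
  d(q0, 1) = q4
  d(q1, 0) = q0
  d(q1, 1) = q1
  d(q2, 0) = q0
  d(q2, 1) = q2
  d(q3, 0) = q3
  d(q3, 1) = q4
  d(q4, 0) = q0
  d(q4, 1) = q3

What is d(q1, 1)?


Looking up transition d(q1, 1)

q1


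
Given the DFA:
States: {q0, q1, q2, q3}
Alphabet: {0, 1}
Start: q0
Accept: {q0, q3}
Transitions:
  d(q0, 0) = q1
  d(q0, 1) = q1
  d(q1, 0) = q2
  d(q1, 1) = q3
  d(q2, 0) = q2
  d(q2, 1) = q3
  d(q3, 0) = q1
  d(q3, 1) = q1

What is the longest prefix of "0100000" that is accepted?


Run the DFA, marking each prefix where the state is accepting:
  "" -> q0 [accept]
  "0" -> q1 [reject]
  "01" -> q3 [accept]
  "010" -> q1 [reject]
  "0100" -> q2 [reject]
  "01000" -> q2 [reject]
  "010000" -> q2 [reject]
  "0100000" -> q2 [reject]

"01"


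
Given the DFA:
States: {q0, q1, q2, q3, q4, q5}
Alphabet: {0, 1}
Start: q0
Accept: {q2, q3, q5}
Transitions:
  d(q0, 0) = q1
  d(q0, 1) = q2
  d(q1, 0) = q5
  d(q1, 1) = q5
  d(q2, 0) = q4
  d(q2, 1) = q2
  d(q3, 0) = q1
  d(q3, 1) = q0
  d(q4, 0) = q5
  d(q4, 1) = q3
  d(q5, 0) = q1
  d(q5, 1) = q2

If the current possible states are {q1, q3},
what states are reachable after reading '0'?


Apply transition on '0' from each current state:
  d(q1, 0) = q5
  d(q3, 0) = q1

{q1, q5}


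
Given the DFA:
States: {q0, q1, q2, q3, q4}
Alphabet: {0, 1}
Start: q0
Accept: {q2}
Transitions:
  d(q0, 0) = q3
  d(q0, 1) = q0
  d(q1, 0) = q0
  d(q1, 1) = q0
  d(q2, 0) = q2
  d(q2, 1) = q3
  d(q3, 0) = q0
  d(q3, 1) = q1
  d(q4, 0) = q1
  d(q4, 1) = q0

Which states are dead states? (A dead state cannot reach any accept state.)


Forward reachability from each state:
  q0 -> reaches {q0, q1, q3}, no accept state (dead)
  q1 -> reaches {q0, q1, q3}, no accept state (dead)
  q2 -> reaches accept state q2 (live)
  q3 -> reaches {q0, q1, q3}, no accept state (dead)
  q4 -> reaches {q0, q1, q3, q4}, no accept state (dead)

{q0, q1, q3, q4}


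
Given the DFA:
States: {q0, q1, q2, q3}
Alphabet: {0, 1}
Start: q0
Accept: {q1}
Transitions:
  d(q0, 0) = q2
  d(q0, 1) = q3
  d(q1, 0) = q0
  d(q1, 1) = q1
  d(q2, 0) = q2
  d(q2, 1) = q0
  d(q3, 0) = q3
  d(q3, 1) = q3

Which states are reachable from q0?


BFS from q0:
  layer 0: {q0}
  layer 1: {q2, q3}

{q0, q2, q3}


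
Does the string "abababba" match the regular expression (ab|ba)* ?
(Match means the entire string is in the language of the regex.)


|string| = 8; first = 'a'; last = 'a'

Yes, "abababba" matches (ab|ba)*


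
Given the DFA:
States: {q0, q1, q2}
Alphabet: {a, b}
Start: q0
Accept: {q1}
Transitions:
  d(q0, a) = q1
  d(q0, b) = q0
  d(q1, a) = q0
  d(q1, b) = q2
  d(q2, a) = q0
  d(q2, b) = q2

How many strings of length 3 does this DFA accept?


Enumerating all length-3 strings:
  "aaa" -> q1 [accept]
  "aab" -> q0 [reject]
  "aba" -> q0 [reject]
  "abb" -> q2 [reject]
  "baa" -> q0 [reject]
  "bab" -> q2 [reject]
  "bba" -> q1 [accept]
  "bbb" -> q0 [reject]

2 out of 8


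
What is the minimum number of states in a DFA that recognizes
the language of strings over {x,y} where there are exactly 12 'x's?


States: count = 0, 1, ..., 12 (that's 13 states), plus a dead state for count > 12.
Total: 13 + 1 = 14. Accept = count-12 state.

14


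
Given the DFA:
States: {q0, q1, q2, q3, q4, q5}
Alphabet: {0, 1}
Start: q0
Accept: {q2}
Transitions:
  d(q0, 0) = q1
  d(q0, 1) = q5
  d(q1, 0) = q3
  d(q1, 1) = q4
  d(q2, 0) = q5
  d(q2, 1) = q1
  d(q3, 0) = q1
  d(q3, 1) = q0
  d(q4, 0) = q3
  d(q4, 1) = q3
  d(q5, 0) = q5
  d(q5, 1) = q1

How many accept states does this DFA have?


Accept states listed: {q2}
Counting: q2(1)

1


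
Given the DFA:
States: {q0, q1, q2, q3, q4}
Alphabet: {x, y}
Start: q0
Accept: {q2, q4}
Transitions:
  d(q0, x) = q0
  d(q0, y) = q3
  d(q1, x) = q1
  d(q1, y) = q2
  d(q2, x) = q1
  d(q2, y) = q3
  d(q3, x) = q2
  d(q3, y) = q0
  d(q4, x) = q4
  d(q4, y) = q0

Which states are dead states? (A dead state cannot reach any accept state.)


Forward reachability from each state:
  q0 -> reaches accept state q2 (live)
  q1 -> reaches accept state q2 (live)
  q2 -> reaches accept state q2 (live)
  q3 -> reaches accept state q2 (live)
  q4 -> reaches accept state q2 (live)

None (all states can reach an accept state)


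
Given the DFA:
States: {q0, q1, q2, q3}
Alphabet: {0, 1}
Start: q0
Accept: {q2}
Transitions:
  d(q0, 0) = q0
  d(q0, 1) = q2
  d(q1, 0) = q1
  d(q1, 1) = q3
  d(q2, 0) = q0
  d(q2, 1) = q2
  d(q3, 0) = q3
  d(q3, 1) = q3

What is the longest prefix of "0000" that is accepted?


Run the DFA, marking each prefix where the state is accepting:
  "" -> q0 [reject]
  "0" -> q0 [reject]
  "00" -> q0 [reject]
  "000" -> q0 [reject]
  "0000" -> q0 [reject]

No prefix is accepted


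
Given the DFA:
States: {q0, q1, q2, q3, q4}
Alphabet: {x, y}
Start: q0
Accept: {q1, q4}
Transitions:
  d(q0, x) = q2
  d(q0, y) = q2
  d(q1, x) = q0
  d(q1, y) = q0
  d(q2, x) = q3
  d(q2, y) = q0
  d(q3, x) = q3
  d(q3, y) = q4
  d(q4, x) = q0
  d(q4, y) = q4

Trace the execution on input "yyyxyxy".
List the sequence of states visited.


Input: yyyxyxy
d(q0, y) = q2
d(q2, y) = q0
d(q0, y) = q2
d(q2, x) = q3
d(q3, y) = q4
d(q4, x) = q0
d(q0, y) = q2


q0 -> q2 -> q0 -> q2 -> q3 -> q4 -> q0 -> q2


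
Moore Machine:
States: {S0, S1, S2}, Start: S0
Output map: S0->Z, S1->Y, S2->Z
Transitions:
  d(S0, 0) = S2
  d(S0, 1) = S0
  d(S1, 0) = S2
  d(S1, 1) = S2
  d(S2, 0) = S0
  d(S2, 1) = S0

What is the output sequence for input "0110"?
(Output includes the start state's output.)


Start: S0 (output Z)
  --0--> S2 (output Z)
  --1--> S0 (output Z)
  --1--> S0 (output Z)
  --0--> S2 (output Z)

"ZZZZZ"


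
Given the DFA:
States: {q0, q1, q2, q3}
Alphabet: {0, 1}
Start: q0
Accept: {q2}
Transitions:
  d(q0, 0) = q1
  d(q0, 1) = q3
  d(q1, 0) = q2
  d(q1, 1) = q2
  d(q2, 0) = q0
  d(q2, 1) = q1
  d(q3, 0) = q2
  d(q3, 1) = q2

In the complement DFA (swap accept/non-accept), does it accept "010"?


Trace: q0 -> q1 -> q2 -> q0
Final: q0
Original accept: {q2}
Complement: q0 is not in original accept

Yes, complement accepts (original rejects)


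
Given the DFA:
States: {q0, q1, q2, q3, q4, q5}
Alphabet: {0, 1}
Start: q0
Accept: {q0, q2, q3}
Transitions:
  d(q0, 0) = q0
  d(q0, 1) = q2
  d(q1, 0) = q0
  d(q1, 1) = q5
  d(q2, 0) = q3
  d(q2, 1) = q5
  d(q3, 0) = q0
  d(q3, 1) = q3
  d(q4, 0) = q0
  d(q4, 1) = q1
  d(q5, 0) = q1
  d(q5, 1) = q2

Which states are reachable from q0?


BFS from q0:
  layer 0: {q0}
  layer 1: {q2}
  layer 2: {q3, q5}
  layer 3: {q1}

{q0, q1, q2, q3, q5}


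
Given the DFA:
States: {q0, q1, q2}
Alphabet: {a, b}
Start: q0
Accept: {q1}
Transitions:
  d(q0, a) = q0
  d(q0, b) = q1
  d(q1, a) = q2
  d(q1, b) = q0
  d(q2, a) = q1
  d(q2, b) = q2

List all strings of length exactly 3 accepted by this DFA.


All strings of length 3: 8 total
Accepted: 3

"aab", "baa", "bbb"


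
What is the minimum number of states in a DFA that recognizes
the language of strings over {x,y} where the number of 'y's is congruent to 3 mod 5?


States track (count of 'y') mod 5.
Need 5 states: one per remainder 0..4; accept = remainder 3.

5


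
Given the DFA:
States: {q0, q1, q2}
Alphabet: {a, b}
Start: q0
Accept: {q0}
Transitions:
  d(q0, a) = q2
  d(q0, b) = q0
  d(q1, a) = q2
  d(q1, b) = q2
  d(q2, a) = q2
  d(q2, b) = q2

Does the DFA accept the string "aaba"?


Trace: q0 -> q2 -> q2 -> q2 -> q2
Final state: q2
Accept states: {q0}

No, rejected (final state q2 is not an accept state)


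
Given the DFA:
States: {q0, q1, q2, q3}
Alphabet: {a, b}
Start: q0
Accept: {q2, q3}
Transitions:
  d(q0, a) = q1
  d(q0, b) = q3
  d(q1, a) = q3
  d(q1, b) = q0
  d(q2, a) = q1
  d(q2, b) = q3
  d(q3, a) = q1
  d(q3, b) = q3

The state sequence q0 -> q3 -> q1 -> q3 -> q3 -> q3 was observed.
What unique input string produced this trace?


Trace back each transition to find the symbol:
  q0 --[b]--> q3
  q3 --[a]--> q1
  q1 --[a]--> q3
  q3 --[b]--> q3
  q3 --[b]--> q3

"baabb"


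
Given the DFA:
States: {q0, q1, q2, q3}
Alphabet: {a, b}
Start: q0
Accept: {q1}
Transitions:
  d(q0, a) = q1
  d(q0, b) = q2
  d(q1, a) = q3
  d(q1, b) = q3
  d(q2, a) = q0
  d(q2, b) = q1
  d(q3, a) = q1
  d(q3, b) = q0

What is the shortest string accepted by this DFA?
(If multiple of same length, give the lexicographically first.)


BFS by string length (lex-first path to each state shown):
  len 0: q0<-""
  len 1: q1<-"a", q2<-"b"
Found accept state at length 1.

"a"


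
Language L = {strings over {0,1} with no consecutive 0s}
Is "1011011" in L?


'00' does not occur

Yes, "1011011" is in L


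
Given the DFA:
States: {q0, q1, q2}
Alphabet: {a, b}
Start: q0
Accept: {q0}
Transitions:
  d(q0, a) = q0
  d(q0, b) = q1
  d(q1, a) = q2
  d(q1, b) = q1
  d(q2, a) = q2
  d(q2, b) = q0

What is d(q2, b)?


Looking up transition d(q2, b)

q0


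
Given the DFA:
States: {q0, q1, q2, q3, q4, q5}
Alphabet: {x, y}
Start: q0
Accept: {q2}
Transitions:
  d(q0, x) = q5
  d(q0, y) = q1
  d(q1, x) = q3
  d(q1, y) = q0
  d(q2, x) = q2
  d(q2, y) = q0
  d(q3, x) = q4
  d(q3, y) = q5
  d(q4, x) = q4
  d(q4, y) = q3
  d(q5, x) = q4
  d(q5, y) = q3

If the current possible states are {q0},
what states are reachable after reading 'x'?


Apply transition on 'x' from each current state:
  d(q0, x) = q5

{q5}


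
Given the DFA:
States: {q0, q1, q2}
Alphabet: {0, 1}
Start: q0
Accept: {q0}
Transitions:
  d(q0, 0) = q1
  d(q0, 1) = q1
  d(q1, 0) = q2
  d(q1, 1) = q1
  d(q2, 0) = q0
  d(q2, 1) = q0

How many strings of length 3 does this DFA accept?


Enumerating all length-3 strings:
  "000" -> q0 [accept]
  "001" -> q0 [accept]
  "010" -> q2 [reject]
  "011" -> q1 [reject]
  "100" -> q0 [accept]
  "101" -> q0 [accept]
  "110" -> q2 [reject]
  "111" -> q1 [reject]

4 out of 8


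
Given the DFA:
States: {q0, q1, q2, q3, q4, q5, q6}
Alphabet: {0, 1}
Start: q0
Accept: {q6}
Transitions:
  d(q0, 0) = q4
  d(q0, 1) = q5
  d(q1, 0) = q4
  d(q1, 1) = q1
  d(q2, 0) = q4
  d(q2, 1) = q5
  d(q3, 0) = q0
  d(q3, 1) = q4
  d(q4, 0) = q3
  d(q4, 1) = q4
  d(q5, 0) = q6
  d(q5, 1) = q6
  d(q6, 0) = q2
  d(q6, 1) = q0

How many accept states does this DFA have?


Accept states listed: {q6}
Counting: q6(1)

1


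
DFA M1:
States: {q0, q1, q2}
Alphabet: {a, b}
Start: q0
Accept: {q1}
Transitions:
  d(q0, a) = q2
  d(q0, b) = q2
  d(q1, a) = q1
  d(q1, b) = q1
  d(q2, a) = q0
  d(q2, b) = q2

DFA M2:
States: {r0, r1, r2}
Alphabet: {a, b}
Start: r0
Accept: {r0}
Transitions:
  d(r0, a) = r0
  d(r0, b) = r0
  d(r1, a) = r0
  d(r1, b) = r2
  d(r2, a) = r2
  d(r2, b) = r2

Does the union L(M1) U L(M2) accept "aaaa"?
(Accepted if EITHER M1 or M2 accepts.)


M1: final=q0 accepted=False
M2: final=r0 accepted=True

Yes, union accepts


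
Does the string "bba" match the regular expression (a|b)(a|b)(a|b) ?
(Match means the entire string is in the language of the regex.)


|string| = 3; first = 'b'; last = 'a'

Yes, "bba" matches (a|b)(a|b)(a|b)


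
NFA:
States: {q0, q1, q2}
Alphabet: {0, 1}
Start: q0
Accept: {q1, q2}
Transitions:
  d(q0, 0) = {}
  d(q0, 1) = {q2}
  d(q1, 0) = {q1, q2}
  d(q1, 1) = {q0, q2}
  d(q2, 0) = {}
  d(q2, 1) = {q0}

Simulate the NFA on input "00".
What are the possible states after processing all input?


Start: {q0}
  --0--> {}
  --0--> {}

{} (empty set, no valid transitions)


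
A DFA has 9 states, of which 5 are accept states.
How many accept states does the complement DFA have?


Complement swaps accept and non-accept states.
9 - 5 = 4

4


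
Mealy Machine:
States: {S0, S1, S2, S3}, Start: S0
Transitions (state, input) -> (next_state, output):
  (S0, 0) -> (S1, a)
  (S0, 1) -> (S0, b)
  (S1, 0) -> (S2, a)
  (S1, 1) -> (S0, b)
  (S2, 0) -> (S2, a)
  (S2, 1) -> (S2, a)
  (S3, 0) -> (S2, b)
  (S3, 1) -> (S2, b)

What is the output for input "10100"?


Step-by-step:
  (S0, 1) -> (S0, b)
  (S0, 0) -> (S1, a)
  (S1, 1) -> (S0, b)
  (S0, 0) -> (S1, a)
  (S1, 0) -> (S2, a)

"babaa"


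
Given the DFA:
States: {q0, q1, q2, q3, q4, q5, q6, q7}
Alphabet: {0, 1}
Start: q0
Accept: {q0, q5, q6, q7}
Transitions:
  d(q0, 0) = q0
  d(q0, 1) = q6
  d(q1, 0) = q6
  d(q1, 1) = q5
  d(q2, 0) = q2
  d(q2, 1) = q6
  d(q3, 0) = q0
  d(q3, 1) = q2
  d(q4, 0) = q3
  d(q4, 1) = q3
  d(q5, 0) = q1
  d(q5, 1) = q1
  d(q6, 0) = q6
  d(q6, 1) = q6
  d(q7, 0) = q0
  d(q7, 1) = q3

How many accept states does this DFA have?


Accept states listed: {q0, q5, q6, q7}
Counting: q0(1) q5(2) q6(3) q7(4)

4


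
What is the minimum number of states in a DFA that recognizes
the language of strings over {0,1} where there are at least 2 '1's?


States: count = 0, 1, ..., 1, and a final '>= 2' state.
Total: 2 + 1 = 3. Accept = '>= 2' state.

3


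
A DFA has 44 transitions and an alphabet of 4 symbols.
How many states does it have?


Each state has exactly one transition per symbol.
states = transitions / |alphabet| = 44 / 4 = 11

11


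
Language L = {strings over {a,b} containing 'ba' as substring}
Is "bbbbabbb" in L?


'ba' occurs at index 3

Yes, "bbbbabbb" is in L


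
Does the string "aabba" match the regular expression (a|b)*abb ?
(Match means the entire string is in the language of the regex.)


|string| = 5; first = 'a'; last = 'a'

No, "aabba" does not match (a|b)*abb


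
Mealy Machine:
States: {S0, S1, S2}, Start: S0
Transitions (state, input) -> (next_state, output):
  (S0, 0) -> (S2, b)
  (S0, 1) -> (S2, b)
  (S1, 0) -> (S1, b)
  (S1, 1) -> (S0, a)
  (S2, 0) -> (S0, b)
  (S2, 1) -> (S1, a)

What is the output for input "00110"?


Step-by-step:
  (S0, 0) -> (S2, b)
  (S2, 0) -> (S0, b)
  (S0, 1) -> (S2, b)
  (S2, 1) -> (S1, a)
  (S1, 0) -> (S1, b)

"bbbab"


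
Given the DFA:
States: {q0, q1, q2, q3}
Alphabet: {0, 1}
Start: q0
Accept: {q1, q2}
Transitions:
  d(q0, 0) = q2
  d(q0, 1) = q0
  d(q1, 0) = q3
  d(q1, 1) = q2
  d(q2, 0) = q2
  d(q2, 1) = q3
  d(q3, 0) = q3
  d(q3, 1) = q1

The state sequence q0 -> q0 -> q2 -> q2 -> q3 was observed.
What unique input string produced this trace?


Trace back each transition to find the symbol:
  q0 --[1]--> q0
  q0 --[0]--> q2
  q2 --[0]--> q2
  q2 --[1]--> q3

"1001"


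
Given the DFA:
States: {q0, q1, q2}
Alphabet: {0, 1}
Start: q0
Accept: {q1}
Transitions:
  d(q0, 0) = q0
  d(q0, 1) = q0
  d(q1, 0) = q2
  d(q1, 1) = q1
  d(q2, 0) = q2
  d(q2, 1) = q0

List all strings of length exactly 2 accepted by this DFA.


All strings of length 2: 4 total
Accepted: 0

None


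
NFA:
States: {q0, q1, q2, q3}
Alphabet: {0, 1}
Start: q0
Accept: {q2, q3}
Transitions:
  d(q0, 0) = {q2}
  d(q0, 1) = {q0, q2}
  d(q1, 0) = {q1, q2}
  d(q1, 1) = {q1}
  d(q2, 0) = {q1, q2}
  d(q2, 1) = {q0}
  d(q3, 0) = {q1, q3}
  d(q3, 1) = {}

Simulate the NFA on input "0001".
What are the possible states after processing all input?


Start: {q0}
  --0--> {q2}
  --0--> {q1, q2}
  --0--> {q1, q2}
  --1--> {q0, q1}

{q0, q1}


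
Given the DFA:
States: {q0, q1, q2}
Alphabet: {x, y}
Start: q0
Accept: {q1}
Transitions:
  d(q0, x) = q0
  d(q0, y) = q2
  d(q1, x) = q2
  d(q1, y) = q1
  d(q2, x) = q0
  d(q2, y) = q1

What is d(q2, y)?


Looking up transition d(q2, y)

q1


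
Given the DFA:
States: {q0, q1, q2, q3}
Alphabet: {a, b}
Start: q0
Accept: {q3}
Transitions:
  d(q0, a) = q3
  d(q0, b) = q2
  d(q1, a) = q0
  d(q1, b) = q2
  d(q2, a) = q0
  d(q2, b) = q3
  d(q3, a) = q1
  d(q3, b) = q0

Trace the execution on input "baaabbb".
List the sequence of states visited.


Input: baaabbb
d(q0, b) = q2
d(q2, a) = q0
d(q0, a) = q3
d(q3, a) = q1
d(q1, b) = q2
d(q2, b) = q3
d(q3, b) = q0


q0 -> q2 -> q0 -> q3 -> q1 -> q2 -> q3 -> q0


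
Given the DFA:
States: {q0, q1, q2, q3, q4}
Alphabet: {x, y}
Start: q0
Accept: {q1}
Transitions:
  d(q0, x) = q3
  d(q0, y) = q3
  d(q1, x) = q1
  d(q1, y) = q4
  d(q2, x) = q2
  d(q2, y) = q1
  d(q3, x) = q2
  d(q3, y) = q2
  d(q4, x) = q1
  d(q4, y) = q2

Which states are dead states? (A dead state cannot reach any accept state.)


Forward reachability from each state:
  q0 -> reaches accept state q1 (live)
  q1 -> reaches accept state q1 (live)
  q2 -> reaches accept state q1 (live)
  q3 -> reaches accept state q1 (live)
  q4 -> reaches accept state q1 (live)

None (all states can reach an accept state)


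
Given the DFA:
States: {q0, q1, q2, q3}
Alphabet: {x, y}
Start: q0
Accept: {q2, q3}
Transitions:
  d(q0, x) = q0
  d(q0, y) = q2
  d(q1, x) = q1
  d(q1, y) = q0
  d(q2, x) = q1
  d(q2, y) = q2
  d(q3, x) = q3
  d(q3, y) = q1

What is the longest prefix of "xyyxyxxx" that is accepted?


Run the DFA, marking each prefix where the state is accepting:
  "" -> q0 [reject]
  "x" -> q0 [reject]
  "xy" -> q2 [accept]
  "xyy" -> q2 [accept]
  "xyyx" -> q1 [reject]
  "xyyxy" -> q0 [reject]
  "xyyxyx" -> q0 [reject]
  "xyyxyxx" -> q0 [reject]
  "xyyxyxxx" -> q0 [reject]

"xyy"
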